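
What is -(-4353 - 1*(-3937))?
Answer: 416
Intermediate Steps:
-(-4353 - 1*(-3937)) = -(-4353 + 3937) = -1*(-416) = 416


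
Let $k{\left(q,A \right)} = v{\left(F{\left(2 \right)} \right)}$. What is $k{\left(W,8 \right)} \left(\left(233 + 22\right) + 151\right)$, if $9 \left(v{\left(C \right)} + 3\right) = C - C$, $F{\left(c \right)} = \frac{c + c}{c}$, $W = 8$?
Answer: $-1218$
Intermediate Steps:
$F{\left(c \right)} = 2$ ($F{\left(c \right)} = \frac{2 c}{c} = 2$)
$v{\left(C \right)} = -3$ ($v{\left(C \right)} = -3 + \frac{C - C}{9} = -3 + \frac{1}{9} \cdot 0 = -3 + 0 = -3$)
$k{\left(q,A \right)} = -3$
$k{\left(W,8 \right)} \left(\left(233 + 22\right) + 151\right) = - 3 \left(\left(233 + 22\right) + 151\right) = - 3 \left(255 + 151\right) = \left(-3\right) 406 = -1218$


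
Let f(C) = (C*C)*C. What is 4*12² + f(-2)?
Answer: 568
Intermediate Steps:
f(C) = C³ (f(C) = C²*C = C³)
4*12² + f(-2) = 4*12² + (-2)³ = 4*144 - 8 = 576 - 8 = 568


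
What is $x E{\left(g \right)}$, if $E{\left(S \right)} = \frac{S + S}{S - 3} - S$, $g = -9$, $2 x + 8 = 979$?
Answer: $\frac{20391}{4} \approx 5097.8$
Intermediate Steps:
$x = \frac{971}{2}$ ($x = -4 + \frac{1}{2} \cdot 979 = -4 + \frac{979}{2} = \frac{971}{2} \approx 485.5$)
$E{\left(S \right)} = - S + \frac{2 S}{-3 + S}$ ($E{\left(S \right)} = \frac{2 S}{-3 + S} - S = - S + \frac{2 S}{-3 + S}$)
$x E{\left(g \right)} = \frac{971 \left(- \frac{9 \left(5 - -9\right)}{-3 - 9}\right)}{2} = \frac{971 \left(- \frac{9 \left(5 + 9\right)}{-12}\right)}{2} = \frac{971 \left(\left(-9\right) \left(- \frac{1}{12}\right) 14\right)}{2} = \frac{971}{2} \cdot \frac{21}{2} = \frac{20391}{4}$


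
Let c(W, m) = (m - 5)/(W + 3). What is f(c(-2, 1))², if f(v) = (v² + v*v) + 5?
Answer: 1369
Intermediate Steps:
c(W, m) = (-5 + m)/(3 + W)
f(v) = 5 + 2*v² (f(v) = (v² + v²) + 5 = 2*v² + 5 = 5 + 2*v²)
f(c(-2, 1))² = (5 + 2*((-5 + 1)/(3 - 2))²)² = (5 + 2*(-4/1)²)² = (5 + 2*(1*(-4))²)² = (5 + 2*(-4)²)² = (5 + 2*16)² = (5 + 32)² = 37² = 1369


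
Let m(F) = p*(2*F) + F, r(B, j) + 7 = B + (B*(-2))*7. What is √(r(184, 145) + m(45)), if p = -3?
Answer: 8*I*√41 ≈ 51.225*I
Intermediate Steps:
r(B, j) = -7 - 13*B (r(B, j) = -7 + (B + (B*(-2))*7) = -7 + (B - 2*B*7) = -7 + (B - 14*B) = -7 - 13*B)
m(F) = -5*F (m(F) = -6*F + F = -5*F)
√(r(184, 145) + m(45)) = √((-7 - 13*184) - 5*45) = √((-7 - 2392) - 225) = √(-2399 - 225) = √(-2624) = 8*I*√41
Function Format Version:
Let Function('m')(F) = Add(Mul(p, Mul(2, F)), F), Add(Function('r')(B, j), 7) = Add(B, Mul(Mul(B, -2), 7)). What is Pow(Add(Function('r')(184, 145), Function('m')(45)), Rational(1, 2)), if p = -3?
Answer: Mul(8, I, Pow(41, Rational(1, 2))) ≈ Mul(51.225, I)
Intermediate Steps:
Function('r')(B, j) = Add(-7, Mul(-13, B)) (Function('r')(B, j) = Add(-7, Add(B, Mul(Mul(B, -2), 7))) = Add(-7, Add(B, Mul(Mul(-2, B), 7))) = Add(-7, Add(B, Mul(-14, B))) = Add(-7, Mul(-13, B)))
Function('m')(F) = Mul(-5, F) (Function('m')(F) = Add(Mul(-3, Mul(2, F)), F) = Add(Mul(-6, F), F) = Mul(-5, F))
Pow(Add(Function('r')(184, 145), Function('m')(45)), Rational(1, 2)) = Pow(Add(Add(-7, Mul(-13, 184)), Mul(-5, 45)), Rational(1, 2)) = Pow(Add(Add(-7, -2392), -225), Rational(1, 2)) = Pow(Add(-2399, -225), Rational(1, 2)) = Pow(-2624, Rational(1, 2)) = Mul(8, I, Pow(41, Rational(1, 2)))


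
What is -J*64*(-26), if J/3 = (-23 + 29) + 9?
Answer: 74880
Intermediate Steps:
J = 45 (J = 3*((-23 + 29) + 9) = 3*(6 + 9) = 3*15 = 45)
-J*64*(-26) = -45*64*(-26) = -2880*(-26) = -1*(-74880) = 74880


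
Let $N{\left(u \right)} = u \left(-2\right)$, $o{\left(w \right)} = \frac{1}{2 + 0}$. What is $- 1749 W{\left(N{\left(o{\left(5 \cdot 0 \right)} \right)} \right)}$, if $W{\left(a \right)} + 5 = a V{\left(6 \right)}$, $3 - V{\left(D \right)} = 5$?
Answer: $5247$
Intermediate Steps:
$V{\left(D \right)} = -2$ ($V{\left(D \right)} = 3 - 5 = -2$)
$o{\left(w \right)} = \frac{1}{2}$
$N{\left(u \right)} = - 2 u$
$W{\left(a \right)} = -5 - 2 a$ ($W{\left(a \right)} = -5 + a \left(-2\right) = -5 - 2 a$)
$- 1749 W{\left(N{\left(o{\left(5 \cdot 0 \right)} \right)} \right)} = - 1749 \left(-5 - 2 \left(\left(-2\right) \frac{1}{2}\right)\right) = - 1749 \left(-5 - -2\right) = - 1749 \left(-5 + 2\right) = \left(-1749\right) \left(-3\right) = 5247$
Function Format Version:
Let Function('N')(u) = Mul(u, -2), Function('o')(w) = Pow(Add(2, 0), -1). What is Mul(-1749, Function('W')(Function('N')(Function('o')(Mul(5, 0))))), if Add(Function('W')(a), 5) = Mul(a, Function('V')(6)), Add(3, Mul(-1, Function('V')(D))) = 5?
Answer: 5247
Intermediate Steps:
Function('V')(D) = -2 (Function('V')(D) = Add(3, Mul(-1, 5)) = Add(3, -5) = -2)
Function('o')(w) = Rational(1, 2) (Function('o')(w) = Pow(2, -1) = Rational(1, 2))
Function('N')(u) = Mul(-2, u)
Function('W')(a) = Add(-5, Mul(-2, a)) (Function('W')(a) = Add(-5, Mul(a, -2)) = Add(-5, Mul(-2, a)))
Mul(-1749, Function('W')(Function('N')(Function('o')(Mul(5, 0))))) = Mul(-1749, Add(-5, Mul(-2, Mul(-2, Rational(1, 2))))) = Mul(-1749, Add(-5, Mul(-2, -1))) = Mul(-1749, Add(-5, 2)) = Mul(-1749, -3) = 5247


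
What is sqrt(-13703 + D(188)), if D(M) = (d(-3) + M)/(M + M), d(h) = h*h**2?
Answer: 9*I*sqrt(5979058)/188 ≈ 117.06*I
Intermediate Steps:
d(h) = h**3
D(M) = (-27 + M)/(2*M) (D(M) = ((-3)**3 + M)/(M + M) = (-27 + M)/((2*M)) = (-27 + M)*(1/(2*M)) = (-27 + M)/(2*M))
sqrt(-13703 + D(188)) = sqrt(-13703 + (1/2)*(-27 + 188)/188) = sqrt(-13703 + (1/2)*(1/188)*161) = sqrt(-13703 + 161/376) = sqrt(-5152167/376) = 9*I*sqrt(5979058)/188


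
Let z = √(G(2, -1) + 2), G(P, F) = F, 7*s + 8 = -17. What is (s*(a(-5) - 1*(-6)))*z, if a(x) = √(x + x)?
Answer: -150/7 - 25*I*√10/7 ≈ -21.429 - 11.294*I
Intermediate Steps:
a(x) = √2*√x (a(x) = √(2*x) = √2*√x)
s = -25/7 (s = -8/7 + (⅐)*(-17) = -8/7 - 17/7 = -25/7 ≈ -3.5714)
z = 1 (z = √(-1 + 2) = √1 = 1)
(s*(a(-5) - 1*(-6)))*z = -25*(√2*√(-5) - 1*(-6))/7*1 = -25*(√2*(I*√5) + 6)/7*1 = -25*(I*√10 + 6)/7*1 = -25*(6 + I*√10)/7*1 = (-150/7 - 25*I*√10/7)*1 = -150/7 - 25*I*√10/7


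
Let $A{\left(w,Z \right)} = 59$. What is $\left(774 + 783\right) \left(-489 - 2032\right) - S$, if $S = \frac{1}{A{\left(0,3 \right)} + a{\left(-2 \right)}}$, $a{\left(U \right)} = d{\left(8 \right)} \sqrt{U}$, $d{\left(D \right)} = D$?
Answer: $\frac{8 \left(- 3925197 \sqrt{2} + 28948328 i\right)}{- 59 i + 8 \sqrt{2}} \approx -3.9252 \cdot 10^{6} + 0.003418 i$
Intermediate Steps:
$a{\left(U \right)} = 8 \sqrt{U}$
$S = \frac{1}{59 + 8 i \sqrt{2}}$ ($S = \frac{1}{59 + 8 \sqrt{-2}} = \frac{1}{59 + 8 i \sqrt{2}} \approx 0.016348 - 0.0031349 i$)
$\left(774 + 783\right) \left(-489 - 2032\right) - S = \left(774 + 783\right) \left(-489 - 2032\right) - \left(\frac{59}{3609} - \frac{8 i \sqrt{2}}{3609}\right) = 1557 \left(-2521\right) - \left(\frac{59}{3609} - \frac{8 i \sqrt{2}}{3609}\right) = -3925197 - \left(\frac{59}{3609} - \frac{8 i \sqrt{2}}{3609}\right) = - \frac{14166036032}{3609} + \frac{8 i \sqrt{2}}{3609}$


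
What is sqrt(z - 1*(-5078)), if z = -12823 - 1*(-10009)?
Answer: 2*sqrt(566) ≈ 47.581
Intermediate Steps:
z = -2814 (z = -12823 + 10009 = -2814)
sqrt(z - 1*(-5078)) = sqrt(-2814 - 1*(-5078)) = sqrt(-2814 + 5078) = sqrt(2264) = 2*sqrt(566)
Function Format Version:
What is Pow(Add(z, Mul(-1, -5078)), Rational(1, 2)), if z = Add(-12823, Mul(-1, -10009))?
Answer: Mul(2, Pow(566, Rational(1, 2))) ≈ 47.581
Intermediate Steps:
z = -2814 (z = Add(-12823, 10009) = -2814)
Pow(Add(z, Mul(-1, -5078)), Rational(1, 2)) = Pow(Add(-2814, Mul(-1, -5078)), Rational(1, 2)) = Pow(Add(-2814, 5078), Rational(1, 2)) = Pow(2264, Rational(1, 2)) = Mul(2, Pow(566, Rational(1, 2)))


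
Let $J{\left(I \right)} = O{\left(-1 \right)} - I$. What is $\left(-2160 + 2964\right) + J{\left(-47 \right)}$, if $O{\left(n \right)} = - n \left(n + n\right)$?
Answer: $849$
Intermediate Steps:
$O{\left(n \right)} = - 2 n^{2}$ ($O{\left(n \right)} = - n 2 n = - 2 n^{2}$)
$J{\left(I \right)} = -2 - I$ ($J{\left(I \right)} = - 2 \left(-1\right)^{2} - I = \left(-2\right) 1 - I = -2 - I$)
$\left(-2160 + 2964\right) + J{\left(-47 \right)} = \left(-2160 + 2964\right) - -45 = 804 + \left(-2 + 47\right) = 804 + 45 = 849$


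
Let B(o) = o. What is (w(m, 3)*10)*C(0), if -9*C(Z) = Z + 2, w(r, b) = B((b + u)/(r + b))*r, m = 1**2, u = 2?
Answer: -25/9 ≈ -2.7778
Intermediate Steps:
m = 1
w(r, b) = r*(2 + b)/(b + r) (w(r, b) = ((b + 2)/(r + b))*r = ((2 + b)/(b + r))*r = r*(2 + b)/(b + r))
C(Z) = -2/9 - Z/9 (C(Z) = -(Z + 2)/9 = -(2 + Z)/9 = -2/9 - Z/9)
(w(m, 3)*10)*C(0) = ((1*(2 + 3)/(3 + 1))*10)*(-2/9 - 1/9*0) = ((1*5/4)*10)*(-2/9 + 0) = ((1*(1/4)*5)*10)*(-2/9) = ((5/4)*10)*(-2/9) = (25/2)*(-2/9) = -25/9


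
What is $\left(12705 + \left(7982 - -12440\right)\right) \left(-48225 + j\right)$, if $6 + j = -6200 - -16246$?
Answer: $-1264954495$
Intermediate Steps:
$j = 10040$ ($j = -6 - -10046 = -6 + \left(-6200 + 16246\right) = -6 + 10046 = 10040$)
$\left(12705 + \left(7982 - -12440\right)\right) \left(-48225 + j\right) = \left(12705 + \left(7982 - -12440\right)\right) \left(-48225 + 10040\right) = \left(12705 + \left(7982 + 12440\right)\right) \left(-38185\right) = \left(12705 + 20422\right) \left(-38185\right) = 33127 \left(-38185\right) = -1264954495$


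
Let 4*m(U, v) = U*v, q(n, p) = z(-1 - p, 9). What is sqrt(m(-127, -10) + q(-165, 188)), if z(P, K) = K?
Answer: sqrt(1306)/2 ≈ 18.069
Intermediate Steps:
q(n, p) = 9
m(U, v) = U*v/4 (m(U, v) = (U*v)/4 = U*v/4)
sqrt(m(-127, -10) + q(-165, 188)) = sqrt((1/4)*(-127)*(-10) + 9) = sqrt(635/2 + 9) = sqrt(653/2) = sqrt(1306)/2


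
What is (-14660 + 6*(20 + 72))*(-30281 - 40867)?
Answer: 1003755984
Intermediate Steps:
(-14660 + 6*(20 + 72))*(-30281 - 40867) = (-14660 + 6*92)*(-71148) = (-14660 + 552)*(-71148) = -14108*(-71148) = 1003755984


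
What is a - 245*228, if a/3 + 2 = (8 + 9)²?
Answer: -54999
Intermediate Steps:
a = 861 (a = -6 + 3*(8 + 9)² = -6 + 3*17² = -6 + 3*289 = -6 + 867 = 861)
a - 245*228 = 861 - 245*228 = 861 - 55860 = -54999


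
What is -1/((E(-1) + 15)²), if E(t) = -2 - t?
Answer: -1/196 ≈ -0.0051020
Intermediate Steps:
-1/((E(-1) + 15)²) = -1/(((-2 - 1*(-1)) + 15)²) = -1/(((-2 + 1) + 15)²) = -1/((-1 + 15)²) = -1/(14²) = -1/196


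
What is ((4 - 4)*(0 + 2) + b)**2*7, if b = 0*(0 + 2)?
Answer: 0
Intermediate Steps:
b = 0 (b = 0*2 = 0)
((4 - 4)*(0 + 2) + b)**2*7 = ((4 - 4)*(0 + 2) + 0)**2*7 = (0*2 + 0)**2*7 = (0 + 0)**2*7 = 0**2*7 = 0*7 = 0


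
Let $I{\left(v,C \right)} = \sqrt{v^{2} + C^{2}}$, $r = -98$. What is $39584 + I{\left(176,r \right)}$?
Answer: $39584 + 2 \sqrt{10145} \approx 39785.0$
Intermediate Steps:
$I{\left(v,C \right)} = \sqrt{C^{2} + v^{2}}$
$39584 + I{\left(176,r \right)} = 39584 + \sqrt{\left(-98\right)^{2} + 176^{2}} = 39584 + \sqrt{9604 + 30976} = 39584 + \sqrt{40580} = 39584 + 2 \sqrt{10145}$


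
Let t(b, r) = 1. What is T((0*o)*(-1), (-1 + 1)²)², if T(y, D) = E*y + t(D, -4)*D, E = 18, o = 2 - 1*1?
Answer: 0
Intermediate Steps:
o = 1 (o = 2 - 1 = 1)
T(y, D) = D + 18*y (T(y, D) = 18*y + 1*D = 18*y + D = D + 18*y)
T((0*o)*(-1), (-1 + 1)²)² = ((-1 + 1)² + 18*((0*1)*(-1)))² = (0² + 18*(0*(-1)))² = (0 + 18*0)² = (0 + 0)² = 0² = 0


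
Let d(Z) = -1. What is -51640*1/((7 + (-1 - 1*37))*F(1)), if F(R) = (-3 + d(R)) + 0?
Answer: -12910/31 ≈ -416.45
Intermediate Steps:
F(R) = -4 (F(R) = (-3 - 1) + 0 = -4 + 0 = -4)
-51640*1/((7 + (-1 - 1*37))*F(1)) = -51640*(-1/(4*(7 + (-1 - 1*37)))) = -51640*(-1/(4*(7 + (-1 - 37)))) = -51640*(-1/(4*(7 - 38))) = -51640/((-4*(-31))) = -51640/124 = -51640*1/124 = -12910/31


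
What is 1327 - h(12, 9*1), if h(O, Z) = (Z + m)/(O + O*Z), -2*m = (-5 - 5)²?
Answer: 159281/120 ≈ 1327.3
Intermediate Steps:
m = -50 (m = -(-5 - 5)²/2 = -½*(-10)² = -½*100 = -50)
h(O, Z) = (-50 + Z)/(O + O*Z) (h(O, Z) = (Z - 50)/(O + O*Z) = (-50 + Z)/(O + O*Z))
1327 - h(12, 9*1) = 1327 - (-50 + 9*1)/(12*(1 + 9*1)) = 1327 - (-50 + 9)/(12*(1 + 9)) = 1327 - (-41)/(12*10) = 1327 - 1*(-41/120) = 1327 + 41/120 = 159281/120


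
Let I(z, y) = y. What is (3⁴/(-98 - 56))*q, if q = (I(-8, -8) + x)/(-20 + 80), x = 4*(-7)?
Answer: 243/770 ≈ 0.31558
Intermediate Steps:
x = -28
q = -⅗ (q = (-8 - 28)/(-20 + 80) = -36/60 = -36*1/60 = -⅗ ≈ -0.60000)
(3⁴/(-98 - 56))*q = (3⁴/(-98 - 56))*(-⅗) = (81/(-154))*(-⅗) = (81*(-1/154))*(-⅗) = -81/154*(-⅗) = 243/770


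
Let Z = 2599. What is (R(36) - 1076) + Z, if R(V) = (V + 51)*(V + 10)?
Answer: 5525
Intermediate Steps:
R(V) = (10 + V)*(51 + V) (R(V) = (51 + V)*(10 + V) = (10 + V)*(51 + V))
(R(36) - 1076) + Z = ((510 + 36² + 61*36) - 1076) + 2599 = ((510 + 1296 + 2196) - 1076) + 2599 = (4002 - 1076) + 2599 = 2926 + 2599 = 5525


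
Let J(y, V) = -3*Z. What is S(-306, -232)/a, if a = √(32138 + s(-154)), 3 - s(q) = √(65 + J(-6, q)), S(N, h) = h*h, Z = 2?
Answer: 53824/√(32141 - √59) ≈ 300.26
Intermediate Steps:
J(y, V) = -6 (J(y, V) = -3*2 = -6)
S(N, h) = h²
s(q) = 3 - √59 (s(q) = 3 - √(65 - 6) = 3 - √59)
a = √(32141 - √59) (a = √(32138 + (3 - √59)) = √(32141 - √59) ≈ 179.26)
S(-306, -232)/a = (-232)²/(√(32141 - √59)) = 53824/√(32141 - √59)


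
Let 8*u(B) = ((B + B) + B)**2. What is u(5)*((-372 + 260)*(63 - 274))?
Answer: 664650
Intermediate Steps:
u(B) = 9*B**2/8 (u(B) = ((B + B) + B)**2/8 = (2*B + B)**2/8 = (3*B)**2/8 = (9*B**2)/8 = 9*B**2/8)
u(5)*((-372 + 260)*(63 - 274)) = ((9/8)*5**2)*((-372 + 260)*(63 - 274)) = ((9/8)*25)*(-112*(-211)) = (225/8)*23632 = 664650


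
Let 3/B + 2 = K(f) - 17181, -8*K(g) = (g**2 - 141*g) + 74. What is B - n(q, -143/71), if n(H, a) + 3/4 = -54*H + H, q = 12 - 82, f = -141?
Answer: -219216683/59100 ≈ -3709.3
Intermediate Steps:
q = -70
K(g) = -37/4 - g**2/8 + 141*g/8 (K(g) = -((g**2 - 141*g) + 74)/8 = -(74 + g**2 - 141*g)/8 = -37/4 - g**2/8 + 141*g/8)
n(H, a) = -3/4 - 53*H (n(H, a) = -3/4 + (-54*H + H) = -3/4 - 53*H)
B = -2/14775 (B = 3/(-2 + ((-37/4 - 1/8*(-141)**2 + (141/8)*(-141)) - 17181)) = 3/(-2 + ((-37/4 - 1/8*19881 - 19881/8) - 17181)) = 3/(-2 + ((-37/4 - 19881/8 - 19881/8) - 17181)) = 3/(-2 + (-9959/2 - 17181)) = 3/(-2 - 44321/2) = 3/(-44325/2) = 3*(-2/44325) = -2/14775 ≈ -0.00013536)
B - n(q, -143/71) = -2/14775 - (-3/4 - 53*(-70)) = -2/14775 - (-3/4 + 3710) = -2/14775 - 1*14837/4 = -2/14775 - 14837/4 = -219216683/59100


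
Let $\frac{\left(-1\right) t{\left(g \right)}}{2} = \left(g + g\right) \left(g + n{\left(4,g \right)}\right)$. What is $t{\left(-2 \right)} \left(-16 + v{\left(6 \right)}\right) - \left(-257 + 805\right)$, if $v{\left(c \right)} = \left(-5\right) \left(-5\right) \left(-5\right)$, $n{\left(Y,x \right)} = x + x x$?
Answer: $-548$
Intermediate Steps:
$n{\left(Y,x \right)} = x + x^{2}$
$t{\left(g \right)} = - 4 g \left(g + g \left(1 + g\right)\right)$ ($t{\left(g \right)} = - 2 \left(g + g\right) \left(g + g \left(1 + g\right)\right) = - 2 \cdot 2 g \left(g + g \left(1 + g\right)\right) = - 4 g \left(g + g \left(1 + g\right)\right)$)
$v{\left(c \right)} = -125$ ($v{\left(c \right)} = 25 \left(-5\right) = -125$)
$t{\left(-2 \right)} \left(-16 + v{\left(6 \right)}\right) - \left(-257 + 805\right) = - 4 \left(-2\right)^{2} \left(2 - 2\right) \left(-16 - 125\right) - \left(-257 + 805\right) = \left(-4\right) 4 \cdot 0 \left(-141\right) - 548 = 0 \left(-141\right) - 548 = 0 - 548 = -548$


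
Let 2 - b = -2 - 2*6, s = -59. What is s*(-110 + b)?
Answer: 5546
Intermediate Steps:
b = 16 (b = 2 - (-2 - 2*6) = 2 - (-2 - 12) = 2 - 1*(-14) = 2 + 14 = 16)
s*(-110 + b) = -59*(-110 + 16) = -59*(-94) = 5546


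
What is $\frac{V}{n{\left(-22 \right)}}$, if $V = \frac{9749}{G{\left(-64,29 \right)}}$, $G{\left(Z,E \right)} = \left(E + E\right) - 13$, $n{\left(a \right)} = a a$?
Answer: $\frac{9749}{21780} \approx 0.44761$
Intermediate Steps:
$n{\left(a \right)} = a^{2}$
$G{\left(Z,E \right)} = -13 + 2 E$ ($G{\left(Z,E \right)} = 2 E - 13 = -13 + 2 E$)
$V = \frac{9749}{45}$ ($V = \frac{9749}{-13 + 2 \cdot 29} = \frac{9749}{-13 + 58} = \frac{9749}{45} \approx 216.64$)
$\frac{V}{n{\left(-22 \right)}} = \frac{9749}{45 \left(-22\right)^{2}} = \frac{9749}{45 \cdot 484} = \frac{9749}{45} \cdot \frac{1}{484} = \frac{9749}{21780}$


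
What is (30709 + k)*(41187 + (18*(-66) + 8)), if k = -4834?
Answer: 1035181125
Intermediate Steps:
(30709 + k)*(41187 + (18*(-66) + 8)) = (30709 - 4834)*(41187 + (18*(-66) + 8)) = 25875*(41187 + (-1188 + 8)) = 25875*(41187 - 1180) = 25875*40007 = 1035181125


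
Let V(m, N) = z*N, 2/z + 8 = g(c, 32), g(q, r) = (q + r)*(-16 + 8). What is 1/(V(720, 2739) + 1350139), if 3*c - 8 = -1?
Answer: 424/572450719 ≈ 7.4068e-7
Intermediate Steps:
c = 7/3 (c = 8/3 + (1/3)*(-1) = 8/3 - 1/3 = 7/3 ≈ 2.3333)
g(q, r) = -8*q - 8*r (g(q, r) = (q + r)*(-8) = -8*q - 8*r)
z = -3/424 (z = 2/(-8 + (-8*7/3 - 8*32)) = 2/(-8 + (-56/3 - 256)) = 2/(-8 - 824/3) = 2/(-848/3) = 2*(-3/848) = -3/424 ≈ -0.0070755)
V(m, N) = -3*N/424
1/(V(720, 2739) + 1350139) = 1/(-3/424*2739 + 1350139) = 1/(-8217/424 + 1350139) = 1/(572450719/424) = 424/572450719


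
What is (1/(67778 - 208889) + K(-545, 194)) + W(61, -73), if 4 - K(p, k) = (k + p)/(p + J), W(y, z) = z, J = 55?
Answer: -4820493361/69144390 ≈ -69.716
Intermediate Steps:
K(p, k) = 4 - (k + p)/(55 + p) (K(p, k) = 4 - (k + p)/(p + 55) = 4 - (k + p)/(55 + p))
(1/(67778 - 208889) + K(-545, 194)) + W(61, -73) = (1/(67778 - 208889) + (220 - 1*194 + 3*(-545))/(55 - 545)) - 73 = (1/(-141111) + (220 - 194 - 1635)/(-490)) - 73 = (-1/141111 - 1/490*(-1609)) - 73 = (-1/141111 + 1609/490) - 73 = 227047109/69144390 - 73 = -4820493361/69144390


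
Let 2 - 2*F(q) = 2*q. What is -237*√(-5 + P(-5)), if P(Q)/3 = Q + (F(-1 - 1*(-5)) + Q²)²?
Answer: -474*√358 ≈ -8968.5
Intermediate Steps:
F(q) = 1 - q
P(Q) = 3*Q + 3*(-3 + Q²)² (P(Q) = 3*(Q + ((1 - (-1 - 1*(-5))) + Q²)²) = 3*(Q + ((1 - (-1 + 5)) + Q²)²) = 3*(Q + ((1 - 1*4) + Q²)²) = 3*(Q + ((1 - 4) + Q²)²) = 3*(Q + (-3 + Q²)²) = 3*Q + 3*(-3 + Q²)²)
-237*√(-5 + P(-5)) = -237*√(-5 + (3*(-5) + 3*(-3 + (-5)²)²)) = -237*√(-5 + (-15 + 3*(-3 + 25)²)) = -237*√(-5 + (-15 + 3*22²)) = -237*√(-5 + (-15 + 3*484)) = -237*√(-5 + (-15 + 1452)) = -237*√(-5 + 1437) = -474*√358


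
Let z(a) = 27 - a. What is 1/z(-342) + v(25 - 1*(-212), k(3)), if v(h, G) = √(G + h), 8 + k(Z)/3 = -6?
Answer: 1/369 + √195 ≈ 13.967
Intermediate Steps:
k(Z) = -42 (k(Z) = -24 + 3*(-6) = -24 - 18 = -42)
1/z(-342) + v(25 - 1*(-212), k(3)) = 1/(27 - 1*(-342)) + √(-42 + (25 - 1*(-212))) = 1/(27 + 342) + √(-42 + (25 + 212)) = 1/369 + √(-42 + 237) = 1/369 + √195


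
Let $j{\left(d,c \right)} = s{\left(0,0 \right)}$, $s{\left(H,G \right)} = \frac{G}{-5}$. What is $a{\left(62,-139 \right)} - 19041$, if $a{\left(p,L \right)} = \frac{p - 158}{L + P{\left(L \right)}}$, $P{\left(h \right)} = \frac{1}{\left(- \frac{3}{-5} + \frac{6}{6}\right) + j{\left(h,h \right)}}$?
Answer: $- \frac{7025873}{369} \approx -19040.0$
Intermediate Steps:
$s{\left(H,G \right)} = - \frac{G}{5}$ ($s{\left(H,G \right)} = G \left(- \frac{1}{5}\right) = - \frac{G}{5}$)
$j{\left(d,c \right)} = 0$ ($j{\left(d,c \right)} = \left(- \frac{1}{5}\right) 0 = 0$)
$P{\left(h \right)} = \frac{5}{8}$ ($P{\left(h \right)} = \frac{1}{\left(- \frac{3}{-5} + \frac{6}{6}\right) + 0} = \frac{1}{\left(\left(-3\right) \left(- \frac{1}{5}\right) + 6 \cdot \frac{1}{6}\right) + 0} = \frac{1}{\left(\frac{3}{5} + 1\right) + 0} = \frac{1}{\frac{8}{5} + 0} = \frac{1}{\frac{8}{5}} = \frac{5}{8}$)
$a{\left(p,L \right)} = \frac{-158 + p}{\frac{5}{8} + L}$ ($a{\left(p,L \right)} = \frac{p - 158}{L + \frac{5}{8}} = \frac{-158 + p}{\frac{5}{8} + L}$)
$a{\left(62,-139 \right)} - 19041 = \frac{8 \left(-158 + 62\right)}{5 + 8 \left(-139\right)} - 19041 = 8 \frac{1}{5 - 1112} \left(-96\right) - 19041 = 8 \frac{1}{-1107} \left(-96\right) - 19041 = 8 \left(- \frac{1}{1107}\right) \left(-96\right) - 19041 = \frac{256}{369} - 19041 = - \frac{7025873}{369}$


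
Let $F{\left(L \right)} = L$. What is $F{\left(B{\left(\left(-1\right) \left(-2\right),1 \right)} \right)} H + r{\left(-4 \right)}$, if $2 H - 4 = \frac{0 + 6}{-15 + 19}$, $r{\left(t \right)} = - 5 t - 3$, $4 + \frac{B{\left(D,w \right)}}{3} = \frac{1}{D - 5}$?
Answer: $- \frac{75}{4} \approx -18.75$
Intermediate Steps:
$B{\left(D,w \right)} = -12 + \frac{3}{-5 + D}$ ($B{\left(D,w \right)} = -12 + \frac{3}{D - 5} = -12 + \frac{3}{-5 + D}$)
$r{\left(t \right)} = -3 - 5 t$
$H = \frac{11}{4}$ ($H = 2 + \frac{\left(0 + 6\right) \frac{1}{-15 + 19}}{2} = 2 + \frac{6 \cdot \frac{1}{4}}{2} = 2 + \frac{1}{2} \cdot \frac{3}{2} = 2 + \frac{3}{4} = \frac{11}{4} \approx 2.75$)
$F{\left(B{\left(\left(-1\right) \left(-2\right),1 \right)} \right)} H + r{\left(-4 \right)} = \frac{3 \left(21 - 4 \left(\left(-1\right) \left(-2\right)\right)\right)}{-5 - -2} \cdot \frac{11}{4} - -17 = \frac{3 \left(21 - 8\right)}{-5 + 2} \cdot \frac{11}{4} + \left(-3 + 20\right) = \frac{3 \left(21 - 8\right)}{-3} \cdot \frac{11}{4} + 17 = 3 \left(- \frac{1}{3}\right) 13 \cdot \frac{11}{4} + 17 = \left(-13\right) \frac{11}{4} + 17 = - \frac{143}{4} + 17 = - \frac{75}{4}$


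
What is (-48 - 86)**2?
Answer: 17956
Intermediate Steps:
(-48 - 86)**2 = (-134)**2 = 17956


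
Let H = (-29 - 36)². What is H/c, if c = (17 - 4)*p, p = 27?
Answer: 325/27 ≈ 12.037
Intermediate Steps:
H = 4225 (H = (-65)² = 4225)
c = 351 (c = (17 - 4)*27 = 13*27 = 351)
H/c = 4225/351 = 4225*(1/351) = 325/27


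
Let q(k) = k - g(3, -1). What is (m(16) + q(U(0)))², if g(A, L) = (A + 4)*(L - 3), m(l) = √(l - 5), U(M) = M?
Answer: (28 + √11)² ≈ 980.73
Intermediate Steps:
m(l) = √(-5 + l)
g(A, L) = (-3 + L)*(4 + A) (g(A, L) = (4 + A)*(-3 + L) = (-3 + L)*(4 + A))
q(k) = 28 + k (q(k) = k - (-12 - 3*3 + 4*(-1) + 3*(-1)) = k - (-12 - 9 - 4 - 3) = k - 1*(-28) = k + 28 = 28 + k)
(m(16) + q(U(0)))² = (√(-5 + 16) + (28 + 0))² = (√11 + 28)² = (28 + √11)²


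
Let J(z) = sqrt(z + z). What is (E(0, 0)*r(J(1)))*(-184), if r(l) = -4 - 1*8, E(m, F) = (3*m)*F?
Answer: 0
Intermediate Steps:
E(m, F) = 3*F*m
J(z) = sqrt(2)*sqrt(z) (J(z) = sqrt(2*z) = sqrt(2)*sqrt(z))
r(l) = -12 (r(l) = -4 - 8 = -12)
(E(0, 0)*r(J(1)))*(-184) = ((3*0*0)*(-12))*(-184) = (0*(-12))*(-184) = 0*(-184) = 0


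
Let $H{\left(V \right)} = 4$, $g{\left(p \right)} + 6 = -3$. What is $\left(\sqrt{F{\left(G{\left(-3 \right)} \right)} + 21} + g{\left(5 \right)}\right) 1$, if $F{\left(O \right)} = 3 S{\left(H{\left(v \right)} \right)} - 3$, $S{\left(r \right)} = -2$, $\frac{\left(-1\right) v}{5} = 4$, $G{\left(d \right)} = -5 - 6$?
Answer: $-9 + 2 \sqrt{3} \approx -5.5359$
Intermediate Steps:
$g{\left(p \right)} = -9$ ($g{\left(p \right)} = -6 - 3 = -9$)
$G{\left(d \right)} = -11$ ($G{\left(d \right)} = -5 - 6 = -11$)
$v = -20$ ($v = \left(-5\right) 4 = -20$)
$F{\left(O \right)} = -9$ ($F{\left(O \right)} = 3 \left(-2\right) - 3 = -6 - 3 = -9$)
$\left(\sqrt{F{\left(G{\left(-3 \right)} \right)} + 21} + g{\left(5 \right)}\right) 1 = \left(\sqrt{-9 + 21} - 9\right) 1 = \left(\sqrt{12} - 9\right) 1 = \left(2 \sqrt{3} - 9\right) 1 = \left(-9 + 2 \sqrt{3}\right) 1 = -9 + 2 \sqrt{3}$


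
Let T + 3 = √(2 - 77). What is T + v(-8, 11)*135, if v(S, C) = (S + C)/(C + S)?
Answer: 132 + 5*I*√3 ≈ 132.0 + 8.6602*I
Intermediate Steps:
v(S, C) = 1 (v(S, C) = (C + S)/(C + S) = 1)
T = -3 + 5*I*√3 (T = -3 + √(2 - 77) = -3 + √(-75) = -3 + 5*I*√3 ≈ -3.0 + 8.6602*I)
T + v(-8, 11)*135 = (-3 + 5*I*√3) + 1*135 = (-3 + 5*I*√3) + 135 = 132 + 5*I*√3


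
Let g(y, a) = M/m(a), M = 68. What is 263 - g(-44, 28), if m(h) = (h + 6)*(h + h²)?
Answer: 106777/406 ≈ 263.00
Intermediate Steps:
m(h) = (6 + h)*(h + h²)
g(y, a) = 68/(a*(6 + a² + 7*a)) (g(y, a) = 68/((a*(6 + a² + 7*a))) = 68*(1/(a*(6 + a² + 7*a))) = 68/(a*(6 + a² + 7*a)))
263 - g(-44, 28) = 263 - 68/(28*(6 + 28² + 7*28)) = 263 - 68/(28*(6 + 784 + 196)) = 263 - 68/(28*986) = 263 - 1*1/406 = 263 - 1/406 = 106777/406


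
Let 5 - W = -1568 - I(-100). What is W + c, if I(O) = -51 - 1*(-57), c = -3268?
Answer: -1689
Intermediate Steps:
I(O) = 6 (I(O) = -51 + 57 = 6)
W = 1579 (W = 5 - (-1568 - 1*6) = 5 - (-1568 - 6) = 5 - 1*(-1574) = 5 + 1574 = 1579)
W + c = 1579 - 3268 = -1689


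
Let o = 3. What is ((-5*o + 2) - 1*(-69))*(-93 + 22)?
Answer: -3976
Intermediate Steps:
((-5*o + 2) - 1*(-69))*(-93 + 22) = ((-5*3 + 2) - 1*(-69))*(-93 + 22) = ((-15 + 2) + 69)*(-71) = (-13 + 69)*(-71) = 56*(-71) = -3976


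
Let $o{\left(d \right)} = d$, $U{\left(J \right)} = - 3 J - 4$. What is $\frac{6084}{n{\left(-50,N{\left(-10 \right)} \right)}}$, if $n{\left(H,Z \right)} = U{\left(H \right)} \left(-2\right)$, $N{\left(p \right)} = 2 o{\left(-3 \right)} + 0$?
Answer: $- \frac{1521}{73} \approx -20.836$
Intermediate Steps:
$U{\left(J \right)} = -4 - 3 J$
$N{\left(p \right)} = -6$ ($N{\left(p \right)} = 2 \left(-3\right) + 0 = -6 + 0 = -6$)
$n{\left(H,Z \right)} = 8 + 6 H$ ($n{\left(H,Z \right)} = \left(-4 - 3 H\right) \left(-2\right) = 8 + 6 H$)
$\frac{6084}{n{\left(-50,N{\left(-10 \right)} \right)}} = \frac{6084}{8 + 6 \left(-50\right)} = \frac{6084}{8 - 300} = \frac{6084}{-292} = 6084 \left(- \frac{1}{292}\right) = - \frac{1521}{73}$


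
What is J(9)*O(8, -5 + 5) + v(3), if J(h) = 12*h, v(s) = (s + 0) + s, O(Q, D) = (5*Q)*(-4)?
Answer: -17274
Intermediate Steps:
O(Q, D) = -20*Q
v(s) = 2*s (v(s) = s + s = 2*s)
J(9)*O(8, -5 + 5) + v(3) = (12*9)*(-20*8) + 2*3 = 108*(-160) + 6 = -17280 + 6 = -17274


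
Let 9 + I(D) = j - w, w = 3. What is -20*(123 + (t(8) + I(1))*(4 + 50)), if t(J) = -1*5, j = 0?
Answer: 15900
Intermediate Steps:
t(J) = -5
I(D) = -12 (I(D) = -9 + (0 - 1*3) = -9 + (0 - 3) = -9 - 3 = -12)
-20*(123 + (t(8) + I(1))*(4 + 50)) = -20*(123 + (-5 - 12)*(4 + 50)) = -20*(123 - 17*54) = -20*(123 - 918) = -20*(-795) = 15900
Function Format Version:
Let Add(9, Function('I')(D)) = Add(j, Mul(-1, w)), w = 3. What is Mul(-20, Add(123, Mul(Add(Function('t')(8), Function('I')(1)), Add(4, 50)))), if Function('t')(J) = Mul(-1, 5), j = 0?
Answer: 15900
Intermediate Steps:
Function('t')(J) = -5
Function('I')(D) = -12 (Function('I')(D) = Add(-9, Add(0, Mul(-1, 3))) = Add(-9, Add(0, -3)) = Add(-9, -3) = -12)
Mul(-20, Add(123, Mul(Add(Function('t')(8), Function('I')(1)), Add(4, 50)))) = Mul(-20, Add(123, Mul(Add(-5, -12), Add(4, 50)))) = Mul(-20, Add(123, Mul(-17, 54))) = Mul(-20, Add(123, -918)) = Mul(-20, -795) = 15900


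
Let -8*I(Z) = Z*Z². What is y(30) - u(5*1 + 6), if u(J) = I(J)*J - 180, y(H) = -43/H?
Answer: 241043/120 ≈ 2008.7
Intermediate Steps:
I(Z) = -Z³/8 (I(Z) = -Z*Z²/8 = -Z³/8)
u(J) = -180 - J⁴/8 (u(J) = (-J³/8)*J - 180 = -J⁴/8 - 180 = -180 - J⁴/8)
y(30) - u(5*1 + 6) = -43/30 - (-180 - (5*1 + 6)⁴/8) = -43*1/30 - (-180 - (5 + 6)⁴/8) = -43/30 - (-180 - ⅛*11⁴) = -43/30 - (-180 - ⅛*14641) = -43/30 - (-180 - 14641/8) = -43/30 - 1*(-16081/8) = -43/30 + 16081/8 = 241043/120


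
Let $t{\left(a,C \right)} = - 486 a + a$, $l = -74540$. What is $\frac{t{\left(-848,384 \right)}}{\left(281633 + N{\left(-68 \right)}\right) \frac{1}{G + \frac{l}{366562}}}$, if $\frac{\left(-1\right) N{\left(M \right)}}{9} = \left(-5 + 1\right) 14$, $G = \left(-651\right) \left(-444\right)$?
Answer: $\frac{21788066380740320}{51710351497} \approx 4.2135 \cdot 10^{5}$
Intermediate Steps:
$t{\left(a,C \right)} = - 485 a$
$G = 289044$
$N{\left(M \right)} = 504$ ($N{\left(M \right)} = - 9 \left(-5 + 1\right) 14 = - 9 \left(\left(-4\right) 14\right) = \left(-9\right) \left(-56\right) = 504$)
$\frac{t{\left(-848,384 \right)}}{\left(281633 + N{\left(-68 \right)}\right) \frac{1}{G + \frac{l}{366562}}} = \frac{\left(-485\right) \left(-848\right)}{\left(281633 + 504\right) \frac{1}{289044 - \frac{74540}{366562}}} = \frac{411280}{282137 \frac{1}{289044 - \frac{37270}{183281}}} = \frac{411280}{282137 \frac{1}{\frac{52976236094}{183281}}} = \frac{411280}{282137 \cdot \frac{183281}{52976236094}} = \frac{411280}{\frac{51710351497}{52976236094}} = 411280 \cdot \frac{52976236094}{51710351497} = \frac{21788066380740320}{51710351497}$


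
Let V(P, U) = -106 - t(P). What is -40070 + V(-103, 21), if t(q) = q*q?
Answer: -50785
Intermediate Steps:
t(q) = q**2
V(P, U) = -106 - P**2
-40070 + V(-103, 21) = -40070 + (-106 - 1*(-103)**2) = -40070 + (-106 - 1*10609) = -40070 + (-106 - 10609) = -40070 - 10715 = -50785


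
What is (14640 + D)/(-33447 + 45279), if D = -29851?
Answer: -15211/11832 ≈ -1.2856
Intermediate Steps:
(14640 + D)/(-33447 + 45279) = (14640 - 29851)/(-33447 + 45279) = -15211/11832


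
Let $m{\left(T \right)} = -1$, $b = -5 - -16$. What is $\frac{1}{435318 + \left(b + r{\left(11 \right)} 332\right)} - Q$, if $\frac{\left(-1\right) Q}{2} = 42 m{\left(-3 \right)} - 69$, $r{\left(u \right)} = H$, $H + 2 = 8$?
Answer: $- \frac{97085261}{437321} \approx -222.0$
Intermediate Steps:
$b = 11$ ($b = -5 + 16 = 11$)
$H = 6$ ($H = -2 + 8 = 6$)
$r{\left(u \right)} = 6$
$Q = 222$ ($Q = - 2 \left(42 \left(-1\right) - 69\right) = - 2 \left(-42 - 69\right) = \left(-2\right) \left(-111\right) = 222$)
$\frac{1}{435318 + \left(b + r{\left(11 \right)} 332\right)} - Q = \frac{1}{435318 + \left(11 + 6 \cdot 332\right)} - 222 = \frac{1}{435318 + \left(11 + 1992\right)} - 222 = \frac{1}{435318 + 2003} - 222 = \frac{1}{437321} - 222 = - \frac{97085261}{437321}$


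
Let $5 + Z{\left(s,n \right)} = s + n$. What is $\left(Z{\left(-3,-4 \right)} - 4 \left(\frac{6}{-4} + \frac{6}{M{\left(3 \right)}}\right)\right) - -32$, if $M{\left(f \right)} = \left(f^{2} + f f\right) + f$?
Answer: $\frac{174}{7} \approx 24.857$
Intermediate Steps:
$Z{\left(s,n \right)} = -5 + n + s$ ($Z{\left(s,n \right)} = -5 + \left(s + n\right) = -5 + \left(n + s\right) = -5 + n + s$)
$M{\left(f \right)} = f + 2 f^{2}$ ($M{\left(f \right)} = \left(f^{2} + f^{2}\right) + f = 2 f^{2} + f = f + 2 f^{2}$)
$\left(Z{\left(-3,-4 \right)} - 4 \left(\frac{6}{-4} + \frac{6}{M{\left(3 \right)}}\right)\right) - -32 = \left(\left(-5 - 4 - 3\right) - 4 \left(\frac{6}{-4} + \frac{6}{3 \left(1 + 2 \cdot 3\right)}\right)\right) - -32 = \left(-12 - 4 \left(6 \left(- \frac{1}{4}\right) + \frac{6}{3 \left(1 + 6\right)}\right)\right) + 32 = \left(-12 - 4 \left(- \frac{3}{2} + \frac{6}{3 \cdot 7}\right)\right) + 32 = \left(-12 - 4 \left(- \frac{3}{2} + \frac{6}{21}\right)\right) + 32 = \left(-12 - 4 \left(- \frac{3}{2} + 6 \cdot \frac{1}{21}\right)\right) + 32 = \left(-12 - 4 \left(- \frac{3}{2} + \frac{2}{7}\right)\right) + 32 = \left(-12 - - \frac{34}{7}\right) + 32 = \left(-12 + \frac{34}{7}\right) + 32 = - \frac{50}{7} + 32 = \frac{174}{7}$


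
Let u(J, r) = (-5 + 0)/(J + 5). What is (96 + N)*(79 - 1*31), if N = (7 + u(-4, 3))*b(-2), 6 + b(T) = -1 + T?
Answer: 3744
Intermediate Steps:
b(T) = -7 + T (b(T) = -6 + (-1 + T) = -7 + T)
u(J, r) = -5/(5 + J)
N = -18 (N = (7 - 5/(5 - 4))*(-7 - 2) = (7 - 5/1)*(-9) = (7 - 5*1)*(-9) = (7 - 5)*(-9) = 2*(-9) = -18)
(96 + N)*(79 - 1*31) = (96 - 18)*(79 - 1*31) = 78*(79 - 31) = 78*48 = 3744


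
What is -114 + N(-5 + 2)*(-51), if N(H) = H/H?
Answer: -165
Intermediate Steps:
N(H) = 1
-114 + N(-5 + 2)*(-51) = -114 + 1*(-51) = -114 - 51 = -165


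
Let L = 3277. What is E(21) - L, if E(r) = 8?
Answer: -3269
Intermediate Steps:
E(21) - L = 8 - 1*3277 = 8 - 3277 = -3269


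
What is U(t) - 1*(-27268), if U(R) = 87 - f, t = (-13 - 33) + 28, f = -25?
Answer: 27380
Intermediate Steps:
t = -18 (t = -46 + 28 = -18)
U(R) = 112 (U(R) = 87 - 1*(-25) = 87 + 25 = 112)
U(t) - 1*(-27268) = 112 - 1*(-27268) = 112 + 27268 = 27380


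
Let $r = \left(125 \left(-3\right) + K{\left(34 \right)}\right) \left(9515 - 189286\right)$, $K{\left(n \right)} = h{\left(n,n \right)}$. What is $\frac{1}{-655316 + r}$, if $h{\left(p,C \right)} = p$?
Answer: $\frac{1}{60646595} \approx 1.6489 \cdot 10^{-8}$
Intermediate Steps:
$K{\left(n \right)} = n$
$r = 61301911$ ($r = \left(125 \left(-3\right) + 34\right) \left(9515 - 189286\right) = \left(-375 + 34\right) \left(-179771\right) = \left(-341\right) \left(-179771\right) = 61301911$)
$\frac{1}{-655316 + r} = \frac{1}{-655316 + 61301911} = \frac{1}{60646595}$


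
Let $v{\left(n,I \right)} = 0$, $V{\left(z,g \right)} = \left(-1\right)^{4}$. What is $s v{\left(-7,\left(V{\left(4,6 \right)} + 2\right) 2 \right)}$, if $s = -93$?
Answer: $0$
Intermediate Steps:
$V{\left(z,g \right)} = 1$
$s v{\left(-7,\left(V{\left(4,6 \right)} + 2\right) 2 \right)} = \left(-93\right) 0 = 0$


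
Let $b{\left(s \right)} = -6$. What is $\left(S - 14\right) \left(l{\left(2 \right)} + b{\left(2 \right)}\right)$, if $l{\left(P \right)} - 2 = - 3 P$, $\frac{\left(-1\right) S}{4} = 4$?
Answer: $300$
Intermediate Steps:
$S = -16$ ($S = \left(-4\right) 4 = -16$)
$l{\left(P \right)} = 2 - 3 P$
$\left(S - 14\right) \left(l{\left(2 \right)} + b{\left(2 \right)}\right) = \left(-16 - 14\right) \left(\left(2 - 6\right) - 6\right) = - 30 \left(\left(2 - 6\right) - 6\right) = - 30 \left(-4 - 6\right) = \left(-30\right) \left(-10\right) = 300$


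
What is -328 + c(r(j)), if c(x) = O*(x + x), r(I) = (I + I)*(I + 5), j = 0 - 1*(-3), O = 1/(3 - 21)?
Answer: -1000/3 ≈ -333.33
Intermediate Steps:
O = -1/18 (O = 1/(-18) = -1/18 ≈ -0.055556)
j = 3 (j = 0 + 3 = 3)
r(I) = 2*I*(5 + I) (r(I) = (2*I)*(5 + I) = 2*I*(5 + I))
c(x) = -x/9 (c(x) = -(x + x)/18 = -x/9)
-328 + c(r(j)) = -328 - 2*3*(5 + 3)/9 = -328 - 2*3*8/9 = -328 - ⅑*48 = -328 - 16/3 = -1000/3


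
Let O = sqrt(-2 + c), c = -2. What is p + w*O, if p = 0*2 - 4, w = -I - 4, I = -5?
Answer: -4 + 2*I ≈ -4.0 + 2.0*I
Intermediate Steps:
w = 1 (w = -1*(-5) - 4 = 5 - 4 = 1)
p = -4 (p = 0 - 4 = -4)
O = 2*I (O = sqrt(-2 - 2) = sqrt(-4) = 2*I ≈ 2.0*I)
p + w*O = -4 + 1*(2*I) = -4 + 2*I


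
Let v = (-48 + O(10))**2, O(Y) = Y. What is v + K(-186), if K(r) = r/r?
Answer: 1445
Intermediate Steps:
K(r) = 1
v = 1444 (v = (-48 + 10)**2 = (-38)**2 = 1444)
v + K(-186) = 1444 + 1 = 1445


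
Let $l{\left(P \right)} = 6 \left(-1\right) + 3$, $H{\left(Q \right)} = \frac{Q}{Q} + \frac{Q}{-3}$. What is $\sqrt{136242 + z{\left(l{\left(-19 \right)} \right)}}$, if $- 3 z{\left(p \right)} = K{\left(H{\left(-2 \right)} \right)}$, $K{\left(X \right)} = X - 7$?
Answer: $\frac{\sqrt{1226194}}{3} \approx 369.11$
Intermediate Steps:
$H{\left(Q \right)} = 1 - \frac{Q}{3}$ ($H{\left(Q \right)} = 1 + Q \left(- \frac{1}{3}\right) = 1 - \frac{Q}{3}$)
$K{\left(X \right)} = -7 + X$
$l{\left(P \right)} = -3$ ($l{\left(P \right)} = -6 + 3 = -3$)
$z{\left(p \right)} = \frac{16}{9}$ ($z{\left(p \right)} = - \frac{-7 + \left(1 - - \frac{2}{3}\right)}{3} = - \frac{-7 + \left(1 + \frac{2}{3}\right)}{3} = - \frac{-7 + \frac{5}{3}}{3} = \left(- \frac{1}{3}\right) \left(- \frac{16}{3}\right) = \frac{16}{9}$)
$\sqrt{136242 + z{\left(l{\left(-19 \right)} \right)}} = \sqrt{136242 + \frac{16}{9}} = \sqrt{\frac{1226194}{9}} = \frac{\sqrt{1226194}}{3}$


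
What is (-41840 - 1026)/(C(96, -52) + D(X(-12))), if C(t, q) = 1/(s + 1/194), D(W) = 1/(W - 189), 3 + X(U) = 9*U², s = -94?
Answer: 862954307040/195941 ≈ 4.4042e+6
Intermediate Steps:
X(U) = -3 + 9*U²
D(W) = 1/(-189 + W)
C(t, q) = -194/18235 (C(t, q) = 1/(-94 + 1/194) = 1/(-18235/194) = -194/18235)
(-41840 - 1026)/(C(96, -52) + D(X(-12))) = (-41840 - 1026)/(-194/18235 + 1/(-189 + (-3 + 9*(-12)²))) = -42866/(-194/18235 + 1/(-189 + (-3 + 9*144))) = -42866/(-194/18235 + 1/(-189 + (-3 + 1296))) = -42866/(-194/18235 + 1/(-189 + 1293)) = -42866/(-194/18235 + 1/1104) = -42866/(-195941/20131440) = -42866*(-20131440/195941) = 862954307040/195941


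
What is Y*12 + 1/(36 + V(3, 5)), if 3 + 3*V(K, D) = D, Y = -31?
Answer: -40917/110 ≈ -371.97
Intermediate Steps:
V(K, D) = -1 + D/3
Y*12 + 1/(36 + V(3, 5)) = -31*12 + 1/(36 + (-1 + (⅓)*5)) = -372 + 1/(36 + (-1 + 5/3)) = -372 + 1/(36 + ⅔) = -372 + 1/(110/3) = -372 + 3/110 = -40917/110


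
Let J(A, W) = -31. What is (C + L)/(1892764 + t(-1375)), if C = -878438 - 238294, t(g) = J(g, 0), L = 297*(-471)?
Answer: -418873/630911 ≈ -0.66392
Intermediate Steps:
L = -139887
t(g) = -31
C = -1116732
(C + L)/(1892764 + t(-1375)) = (-1116732 - 139887)/(1892764 - 31) = -1256619/1892733 = -1256619*1/1892733 = -418873/630911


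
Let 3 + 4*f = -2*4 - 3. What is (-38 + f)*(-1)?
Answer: 83/2 ≈ 41.500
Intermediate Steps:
f = -7/2 (f = -3/4 + (-2*4 - 3)/4 = -3/4 + (-8 - 3)/4 = -3/4 + (1/4)*(-11) = -3/4 - 11/4 = -7/2 ≈ -3.5000)
(-38 + f)*(-1) = (-38 - 7/2)*(-1) = -83/2*(-1) = 83/2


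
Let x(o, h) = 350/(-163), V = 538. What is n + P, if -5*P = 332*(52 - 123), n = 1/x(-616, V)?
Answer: 1649877/350 ≈ 4713.9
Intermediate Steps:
x(o, h) = -350/163 (x(o, h) = 350*(-1/163) = -350/163)
n = -163/350 (n = 1/(-350/163) = -163/350 ≈ -0.46571)
P = 23572/5 (P = -332*(52 - 123)/5 = -332*(-71)/5 = -1/5*(-23572) = 23572/5 ≈ 4714.4)
n + P = -163/350 + 23572/5 = 1649877/350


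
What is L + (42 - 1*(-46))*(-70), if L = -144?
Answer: -6304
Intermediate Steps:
L + (42 - 1*(-46))*(-70) = -144 + (42 - 1*(-46))*(-70) = -144 + (42 + 46)*(-70) = -144 + 88*(-70) = -144 - 6160 = -6304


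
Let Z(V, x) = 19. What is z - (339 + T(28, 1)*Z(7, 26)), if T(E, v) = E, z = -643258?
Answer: -644129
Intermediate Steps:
z - (339 + T(28, 1)*Z(7, 26)) = -643258 - (339 + 28*19) = -643258 - (339 + 532) = -643258 - 1*871 = -643258 - 871 = -644129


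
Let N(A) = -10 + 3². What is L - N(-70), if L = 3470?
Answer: 3471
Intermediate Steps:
N(A) = -1 (N(A) = -10 + 9 = -1)
L - N(-70) = 3470 - 1*(-1) = 3470 + 1 = 3471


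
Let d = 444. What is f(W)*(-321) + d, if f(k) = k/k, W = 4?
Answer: 123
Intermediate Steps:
f(k) = 1
f(W)*(-321) + d = 1*(-321) + 444 = -321 + 444 = 123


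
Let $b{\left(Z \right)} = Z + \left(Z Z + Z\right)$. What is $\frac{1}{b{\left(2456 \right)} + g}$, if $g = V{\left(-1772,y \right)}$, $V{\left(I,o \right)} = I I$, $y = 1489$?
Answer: $\frac{1}{9176832} \approx 1.0897 \cdot 10^{-7}$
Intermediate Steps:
$V{\left(I,o \right)} = I^{2}$
$b{\left(Z \right)} = Z^{2} + 2 Z$ ($b{\left(Z \right)} = Z + \left(Z^{2} + Z\right) = Z + \left(Z + Z^{2}\right) = Z^{2} + 2 Z$)
$g = 3139984$ ($g = \left(-1772\right)^{2} = 3139984$)
$\frac{1}{b{\left(2456 \right)} + g} = \frac{1}{2456 \left(2 + 2456\right) + 3139984} = \frac{1}{2456 \cdot 2458 + 3139984} = \frac{1}{6036848 + 3139984} = \frac{1}{9176832}$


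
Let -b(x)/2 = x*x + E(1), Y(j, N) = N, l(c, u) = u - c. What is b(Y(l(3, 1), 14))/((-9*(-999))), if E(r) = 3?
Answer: -398/8991 ≈ -0.044266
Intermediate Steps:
b(x) = -6 - 2*x**2 (b(x) = -2*(x*x + 3) = -2*(x**2 + 3) = -2*(3 + x**2) = -6 - 2*x**2)
b(Y(l(3, 1), 14))/((-9*(-999))) = (-6 - 2*14**2)/((-9*(-999))) = (-6 - 2*196)/8991 = (-6 - 392)*(1/8991) = -398*1/8991 = -398/8991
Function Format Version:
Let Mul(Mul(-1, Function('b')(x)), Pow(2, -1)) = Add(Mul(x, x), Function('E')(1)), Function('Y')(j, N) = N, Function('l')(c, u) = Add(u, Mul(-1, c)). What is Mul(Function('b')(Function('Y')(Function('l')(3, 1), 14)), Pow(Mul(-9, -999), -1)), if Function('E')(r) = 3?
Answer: Rational(-398, 8991) ≈ -0.044266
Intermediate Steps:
Function('b')(x) = Add(-6, Mul(-2, Pow(x, 2))) (Function('b')(x) = Mul(-2, Add(Mul(x, x), 3)) = Mul(-2, Add(Pow(x, 2), 3)) = Mul(-2, Add(3, Pow(x, 2))) = Add(-6, Mul(-2, Pow(x, 2))))
Mul(Function('b')(Function('Y')(Function('l')(3, 1), 14)), Pow(Mul(-9, -999), -1)) = Mul(Add(-6, Mul(-2, Pow(14, 2))), Pow(Mul(-9, -999), -1)) = Mul(Add(-6, Mul(-2, 196)), Pow(8991, -1)) = Mul(Add(-6, -392), Rational(1, 8991)) = Mul(-398, Rational(1, 8991)) = Rational(-398, 8991)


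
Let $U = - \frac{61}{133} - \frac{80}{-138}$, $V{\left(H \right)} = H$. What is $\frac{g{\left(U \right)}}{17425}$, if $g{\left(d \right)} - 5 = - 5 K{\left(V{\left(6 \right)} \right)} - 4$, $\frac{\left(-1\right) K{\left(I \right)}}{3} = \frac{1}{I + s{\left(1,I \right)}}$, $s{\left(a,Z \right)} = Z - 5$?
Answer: $\frac{22}{121975} \approx 0.00018036$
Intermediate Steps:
$s{\left(a,Z \right)} = -5 + Z$
$K{\left(I \right)} = - \frac{3}{-5 + 2 I}$ ($K{\left(I \right)} = - \frac{3}{I + \left(-5 + I\right)} = - \frac{3}{-5 + 2 I}$)
$U = \frac{1111}{9177}$ ($U = \left(-61\right) \frac{1}{133} - - \frac{40}{69} = - \frac{61}{133} + \frac{40}{69} = \frac{1111}{9177} \approx 0.12106$)
$g{\left(d \right)} = \frac{22}{7}$ ($g{\left(d \right)} = 5 - \left(4 + 5 \left(- \frac{3}{-5 + 2 \cdot 6}\right)\right) = 5 - \left(4 + 5 \left(- \frac{3}{-5 + 12}\right)\right) = 5 - \left(4 + 5 \left(- \frac{3}{7}\right)\right) = 5 - \left(4 + 5 \left(\left(-3\right) \frac{1}{7}\right)\right) = 5 - \frac{13}{7} = \frac{22}{7}$)
$\frac{g{\left(U \right)}}{17425} = \frac{22}{7 \cdot 17425} = \frac{22}{7} \cdot \frac{1}{17425} = \frac{22}{121975}$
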